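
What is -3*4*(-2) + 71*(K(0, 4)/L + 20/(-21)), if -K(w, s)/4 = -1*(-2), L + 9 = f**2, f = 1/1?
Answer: 575/21 ≈ 27.381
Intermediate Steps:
f = 1
L = -8 (L = -9 + 1**2 = -9 + 1 = -8)
K(w, s) = -8 (K(w, s) = -(-4)*(-2) = -4*2 = -8)
-3*4*(-2) + 71*(K(0, 4)/L + 20/(-21)) = -3*4*(-2) + 71*(-8/(-8) + 20/(-21)) = -12*(-2) + 71*(-8*(-1/8) + 20*(-1/21)) = 24 + 71*(1 - 20/21) = 24 + 71*(1/21) = 24 + 71/21 = 575/21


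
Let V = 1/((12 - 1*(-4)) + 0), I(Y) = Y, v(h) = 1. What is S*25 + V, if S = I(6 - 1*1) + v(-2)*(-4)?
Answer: 401/16 ≈ 25.063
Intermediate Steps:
V = 1/16 (V = 1/((12 + 4) + 0) = 1/(16 + 0) = 1/16 ≈ 0.062500)
S = 1 (S = (6 - 1*1) + 1*(-4) = (6 - 1) - 4 = 5 - 4 = 1)
S*25 + V = 1*25 + 1/16 = 25 + 1/16 = 401/16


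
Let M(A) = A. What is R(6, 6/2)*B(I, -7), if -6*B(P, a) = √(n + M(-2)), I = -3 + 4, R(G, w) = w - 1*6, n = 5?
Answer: √3/2 ≈ 0.86602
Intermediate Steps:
R(G, w) = -6 + w (R(G, w) = w - 6 = -6 + w)
I = 1
B(P, a) = -√3/6 (B(P, a) = -√(5 - 2)/6 = -√3/6)
R(6, 6/2)*B(I, -7) = (-6 + 6/2)*(-√3/6) = (-6 + 6*(½))*(-√3/6) = (-6 + 3)*(-√3/6) = -(-1)*√3/2 = √3/2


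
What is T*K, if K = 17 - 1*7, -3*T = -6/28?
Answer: 5/7 ≈ 0.71429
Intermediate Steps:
T = 1/14 (T = -(-2)/28 = -⅓*(-3/14) = 1/14 ≈ 0.071429)
K = 10 (K = 17 - 7 = 10)
T*K = (1/14)*10 = 5/7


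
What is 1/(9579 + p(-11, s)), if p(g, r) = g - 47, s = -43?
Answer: 1/9521 ≈ 0.00010503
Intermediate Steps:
p(g, r) = -47 + g
1/(9579 + p(-11, s)) = 1/(9579 + (-47 - 11)) = 1/(9579 - 58) = 1/9521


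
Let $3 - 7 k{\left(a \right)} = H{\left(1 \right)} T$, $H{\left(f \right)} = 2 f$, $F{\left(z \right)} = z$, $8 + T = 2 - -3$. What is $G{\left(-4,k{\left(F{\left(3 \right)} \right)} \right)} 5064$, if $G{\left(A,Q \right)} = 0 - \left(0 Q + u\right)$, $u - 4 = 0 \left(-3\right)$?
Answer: $-20256$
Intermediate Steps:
$u = 4$ ($u = 4 + 0 \left(-3\right) = 4 + 0 = 4$)
$T = -3$ ($T = -8 + \left(2 - -3\right) = -8 + \left(2 + 3\right) = -8 + 5 = -3$)
$k{\left(a \right)} = \frac{9}{7}$ ($k{\left(a \right)} = \frac{3}{7} - \frac{2 \cdot 1 \left(-3\right)}{7} = \frac{3}{7} - \frac{2 \left(-3\right)}{7} = \frac{3}{7} - - \frac{6}{7} = \frac{3}{7} + \frac{6}{7} = \frac{9}{7}$)
$G{\left(A,Q \right)} = -4$ ($G{\left(A,Q \right)} = 0 - \left(0 Q + 4\right) = 0 - \left(0 + 4\right) = 0 - 4 = -4$)
$G{\left(-4,k{\left(F{\left(3 \right)} \right)} \right)} 5064 = \left(-4\right) 5064 = -20256$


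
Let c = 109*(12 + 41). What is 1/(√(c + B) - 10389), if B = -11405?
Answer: -3463/35978983 - 2*I*√1407/107936949 ≈ -9.6251e-5 - 6.9503e-7*I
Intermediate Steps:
c = 5777 (c = 109*53 = 5777)
1/(√(c + B) - 10389) = 1/(√(5777 - 11405) - 10389) = 1/(√(-5628) - 10389) = 1/(2*I*√1407 - 10389) = 1/(-10389 + 2*I*√1407)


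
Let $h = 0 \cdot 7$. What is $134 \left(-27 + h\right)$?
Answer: $-3618$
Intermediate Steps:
$h = 0$
$134 \left(-27 + h\right) = 134 \left(-27 + 0\right) = 134 \left(-27\right) = -3618$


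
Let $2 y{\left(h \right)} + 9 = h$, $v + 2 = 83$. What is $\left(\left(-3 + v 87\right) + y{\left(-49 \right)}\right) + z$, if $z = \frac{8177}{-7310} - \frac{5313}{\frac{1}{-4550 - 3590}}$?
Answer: $\frac{18599578569}{430} \approx 4.3255 \cdot 10^{7}$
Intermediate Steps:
$v = 81$ ($v = -2 + 83 = 81$)
$y{\left(h \right)} = - \frac{9}{2} + \frac{h}{2}$
$z = \frac{18596562119}{430}$ ($z = 8177 \left(- \frac{1}{7310}\right) - \frac{5313}{\frac{1}{-8140}} = - \frac{481}{430} - \frac{5313}{- \frac{1}{8140}} = - \frac{481}{430} - -43247820 = - \frac{481}{430} + 43247820 = \frac{18596562119}{430} \approx 4.3248 \cdot 10^{7}$)
$\left(\left(-3 + v 87\right) + y{\left(-49 \right)}\right) + z = \left(\left(-3 + 81 \cdot 87\right) + \left(- \frac{9}{2} + \frac{1}{2} \left(-49\right)\right)\right) + \frac{18596562119}{430} = \left(\left(-3 + 7047\right) - 29\right) + \frac{18596562119}{430} = \left(7044 - 29\right) + \frac{18596562119}{430} = 7015 + \frac{18596562119}{430} = \frac{18599578569}{430}$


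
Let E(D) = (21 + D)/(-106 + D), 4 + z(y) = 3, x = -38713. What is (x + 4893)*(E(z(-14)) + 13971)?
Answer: -50556740140/107 ≈ -4.7249e+8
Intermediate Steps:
z(y) = -1 (z(y) = -4 + 3 = -1)
E(D) = (21 + D)/(-106 + D)
(x + 4893)*(E(z(-14)) + 13971) = (-38713 + 4893)*((21 - 1)/(-106 - 1) + 13971) = -33820*(20/(-107) + 13971) = -33820*(-1/107*20 + 13971) = -33820*(-20/107 + 13971) = -33820*1494877/107 = -50556740140/107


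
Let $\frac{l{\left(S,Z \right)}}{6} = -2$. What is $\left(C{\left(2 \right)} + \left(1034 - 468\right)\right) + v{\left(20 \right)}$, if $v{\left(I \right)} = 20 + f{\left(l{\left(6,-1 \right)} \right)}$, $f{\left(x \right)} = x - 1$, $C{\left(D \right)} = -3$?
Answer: $570$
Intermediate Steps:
$l{\left(S,Z \right)} = -12$ ($l{\left(S,Z \right)} = 6 \left(-2\right) = -12$)
$f{\left(x \right)} = -1 + x$
$v{\left(I \right)} = 7$ ($v{\left(I \right)} = 20 - 13 = 7$)
$\left(C{\left(2 \right)} + \left(1034 - 468\right)\right) + v{\left(20 \right)} = \left(-3 + \left(1034 - 468\right)\right) + 7 = \left(-3 + 566\right) + 7 = 563 + 7 = 570$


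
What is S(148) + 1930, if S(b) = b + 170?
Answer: 2248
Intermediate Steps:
S(b) = 170 + b
S(148) + 1930 = (170 + 148) + 1930 = 318 + 1930 = 2248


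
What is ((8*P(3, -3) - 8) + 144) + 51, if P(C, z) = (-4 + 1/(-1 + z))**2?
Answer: 663/2 ≈ 331.50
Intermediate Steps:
((8*P(3, -3) - 8) + 144) + 51 = ((8*((-5 + 4*(-3))**2/(-1 - 3)**2) - 8) + 144) + 51 = ((8*((-5 - 12)**2/(-4)**2) - 8) + 144) + 51 = ((8*((1/16)*(-17)**2) - 8) + 144) + 51 = ((8*((1/16)*289) - 8) + 144) + 51 = ((8*(289/16) - 8) + 144) + 51 = ((289/2 - 8) + 144) + 51 = (273/2 + 144) + 51 = 561/2 + 51 = 663/2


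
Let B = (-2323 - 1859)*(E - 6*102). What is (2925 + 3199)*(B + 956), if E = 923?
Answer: -7959032104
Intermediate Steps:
B = -1300602 (B = (-2323 - 1859)*(923 - 6*102) = -4182*(923 - 612) = -4182*311 = -1300602)
(2925 + 3199)*(B + 956) = (2925 + 3199)*(-1300602 + 956) = 6124*(-1299646) = -7959032104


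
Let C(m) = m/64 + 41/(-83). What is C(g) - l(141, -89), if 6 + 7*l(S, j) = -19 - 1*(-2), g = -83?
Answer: 55585/37184 ≈ 1.4949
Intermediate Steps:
l(S, j) = -23/7 (l(S, j) = -6/7 + (-19 - 1*(-2))/7 = -6/7 + (-19 + 2)/7 = -6/7 + (⅐)*(-17) = -6/7 - 17/7 = -23/7)
C(m) = -41/83 + m/64 (C(m) = m*(1/64) + 41*(-1/83) = m/64 - 41/83 = -41/83 + m/64)
C(g) - l(141, -89) = (-41/83 + (1/64)*(-83)) - 1*(-23/7) = (-41/83 - 83/64) + 23/7 = -9513/5312 + 23/7 = 55585/37184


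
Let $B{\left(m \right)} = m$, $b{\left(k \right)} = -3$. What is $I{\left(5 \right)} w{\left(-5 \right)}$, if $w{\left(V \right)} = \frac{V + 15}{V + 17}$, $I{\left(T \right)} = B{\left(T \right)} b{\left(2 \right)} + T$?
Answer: $- \frac{25}{3} \approx -8.3333$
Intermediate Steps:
$I{\left(T \right)} = - 2 T$ ($I{\left(T \right)} = T \left(-3\right) + T = - 3 T + T = - 2 T$)
$w{\left(V \right)} = \frac{15 + V}{17 + V}$
$I{\left(5 \right)} w{\left(-5 \right)} = \left(-2\right) 5 \frac{15 - 5}{17 - 5} = - 10 \cdot \frac{1}{12} \cdot 10 = \left(-10\right) \frac{5}{6} = - \frac{25}{3}$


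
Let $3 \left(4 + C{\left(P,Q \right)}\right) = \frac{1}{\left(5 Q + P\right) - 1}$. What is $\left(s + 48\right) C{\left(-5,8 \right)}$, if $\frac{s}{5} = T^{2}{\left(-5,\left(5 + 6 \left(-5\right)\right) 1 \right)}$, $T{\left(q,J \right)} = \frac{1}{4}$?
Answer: $- \frac{314611}{1632} \approx -192.78$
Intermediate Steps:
$C{\left(P,Q \right)} = -4 + \frac{1}{3 \left(-1 + P + 5 Q\right)}$ ($C{\left(P,Q \right)} = -4 + \frac{1}{3 \left(\left(5 Q + P\right) - 1\right)} = -4 + \frac{1}{3 \left(\left(P + 5 Q\right) - 1\right)} = -4 + \frac{1}{3 \left(-1 + P + 5 Q\right)}$)
$T{\left(q,J \right)} = \frac{1}{4}$
$s = \frac{5}{16} \approx 0.3125$
$\left(s + 48\right) C{\left(-5,8 \right)} = \left(\frac{5}{16} + 48\right) \frac{13 - 480 - -60}{3 \left(-1 - 5 + 5 \cdot 8\right)} = \frac{773 \frac{13 - 480 + 60}{3 \left(-1 - 5 + 40\right)}}{16} = \frac{773 \cdot \frac{1}{3} \cdot \frac{1}{34} \left(-407\right)}{16} = \frac{773}{16} \left(- \frac{407}{102}\right) = - \frac{314611}{1632}$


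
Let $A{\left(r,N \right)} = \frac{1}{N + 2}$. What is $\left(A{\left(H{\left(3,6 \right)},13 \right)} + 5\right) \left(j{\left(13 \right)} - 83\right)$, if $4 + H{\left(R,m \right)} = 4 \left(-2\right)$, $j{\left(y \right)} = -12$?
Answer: $- \frac{1444}{3} \approx -481.33$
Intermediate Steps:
$H{\left(R,m \right)} = -12$ ($H{\left(R,m \right)} = -4 + 4 \left(-2\right) = -4 - 8 = -12$)
$A{\left(r,N \right)} = \frac{1}{2 + N}$
$\left(A{\left(H{\left(3,6 \right)},13 \right)} + 5\right) \left(j{\left(13 \right)} - 83\right) = \left(\frac{1}{2 + 13} + 5\right) \left(-12 - 83\right) = \left(\frac{1}{15} + 5\right) \left(-95\right) = \frac{76}{15} \left(-95\right) = - \frac{1444}{3}$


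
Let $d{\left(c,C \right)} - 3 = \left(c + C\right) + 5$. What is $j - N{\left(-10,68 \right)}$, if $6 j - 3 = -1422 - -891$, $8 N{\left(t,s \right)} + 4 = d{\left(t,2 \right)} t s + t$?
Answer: $- \frac{345}{4} \approx -86.25$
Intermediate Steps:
$d{\left(c,C \right)} = 8 + C + c$ ($d{\left(c,C \right)} = 3 + \left(\left(c + C\right) + 5\right) = 3 + \left(\left(C + c\right) + 5\right) = 3 + \left(5 + C + c\right) = 8 + C + c$)
$N{\left(t,s \right)} = - \frac{1}{2} + \frac{t}{8} + \frac{s t \left(10 + t\right)}{8}$ ($N{\left(t,s \right)} = - \frac{1}{2} + \frac{\left(8 + 2 + t\right) t s + t}{8} = - \frac{1}{2} + \frac{\left(10 + t\right) t s + t}{8} = - \frac{1}{2} + \frac{t \left(10 + t\right) s + t}{8} = - \frac{1}{2} + \frac{s t \left(10 + t\right) + t}{8} = - \frac{1}{2} + \frac{t + s t \left(10 + t\right)}{8} = - \frac{1}{2} + \left(\frac{t}{8} + \frac{s t \left(10 + t\right)}{8}\right) = - \frac{1}{2} + \frac{t}{8} + \frac{s t \left(10 + t\right)}{8}$)
$j = -88$ ($j = \frac{1}{2} + \frac{-1422 - -891}{6} = \frac{1}{2} + \frac{-1422 + 891}{6} = \frac{1}{2} + \frac{1}{6} \left(-531\right) = \frac{1}{2} - \frac{177}{2} = -88$)
$j - N{\left(-10,68 \right)} = -88 - \left(- \frac{1}{2} + \frac{1}{8} \left(-10\right) + \frac{1}{8} \cdot 68 \left(-10\right) \left(10 - 10\right)\right) = -88 - \left(- \frac{1}{2} - \frac{5}{4} + \frac{1}{8} \cdot 68 \left(-10\right) 0\right) = -88 - \left(- \frac{1}{2} - \frac{5}{4} + 0\right) = -88 - - \frac{7}{4} = -88 + \frac{7}{4} = - \frac{345}{4}$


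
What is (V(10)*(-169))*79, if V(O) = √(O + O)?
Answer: -26702*√5 ≈ -59708.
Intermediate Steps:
V(O) = √2*√O (V(O) = √(2*O) = √2*√O)
(V(10)*(-169))*79 = ((√2*√10)*(-169))*79 = ((2*√5)*(-169))*79 = -338*√5*79 = -26702*√5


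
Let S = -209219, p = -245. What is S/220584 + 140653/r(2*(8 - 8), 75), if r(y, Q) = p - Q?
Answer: -3886593929/8823360 ≈ -440.49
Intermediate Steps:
r(y, Q) = -245 - Q
S/220584 + 140653/r(2*(8 - 8), 75) = -209219/220584 + 140653/(-245 - 1*75) = -209219*1/220584 + 140653/(-245 - 75) = -209219/220584 + 140653/(-320) = -209219/220584 + 140653*(-1/320) = -209219/220584 - 140653/320 = -3886593929/8823360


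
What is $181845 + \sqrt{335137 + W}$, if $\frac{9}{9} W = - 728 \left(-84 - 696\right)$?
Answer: $181845 + \sqrt{902977} \approx 1.828 \cdot 10^{5}$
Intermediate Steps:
$W = 567840$ ($W = - 728 \left(-84 - 696\right) = \left(-728\right) \left(-780\right) = 567840$)
$181845 + \sqrt{335137 + W} = 181845 + \sqrt{335137 + 567840} = 181845 + \sqrt{902977}$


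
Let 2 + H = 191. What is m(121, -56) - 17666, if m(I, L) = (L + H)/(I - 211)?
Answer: -1590073/90 ≈ -17667.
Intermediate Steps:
H = 189 (H = -2 + 191 = 189)
m(I, L) = (189 + L)/(-211 + I) (m(I, L) = (L + 189)/(I - 211) = (189 + L)/(-211 + I))
m(121, -56) - 17666 = (189 - 56)/(-211 + 121) - 17666 = 133/(-90) - 17666 = -1/90*133 - 17666 = -133/90 - 17666 = -1590073/90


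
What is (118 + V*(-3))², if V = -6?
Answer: 18496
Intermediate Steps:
(118 + V*(-3))² = (118 - 6*(-3))² = (118 + 18)² = 136² = 18496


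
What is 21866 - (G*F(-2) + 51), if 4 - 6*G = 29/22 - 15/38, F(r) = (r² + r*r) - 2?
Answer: 4558692/209 ≈ 21812.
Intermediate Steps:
F(r) = -2 + 2*r² (F(r) = (r² + r²) - 2 = 2*r² - 2 = -2 + 2*r²)
G = 643/1254 (G = ⅔ - (29/22 - 15/38)/6 = ⅔ - ⅙*193/209 = ⅔ - 193/1254 = 643/1254 ≈ 0.51276)
21866 - (G*F(-2) + 51) = 21866 - (643*(-2 + 2*(-2)²)/1254 + 51) = 21866 - (643*(-2 + 2*4)/1254 + 51) = 21866 - (643*(-2 + 8)/1254 + 51) = 21866 - ((643/1254)*6 + 51) = 21866 - (643/209 + 51) = 21866 - 1*11302/209 = 21866 - 11302/209 = 4558692/209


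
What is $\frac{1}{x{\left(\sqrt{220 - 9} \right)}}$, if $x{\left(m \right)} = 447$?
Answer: $\frac{1}{447} \approx 0.0022371$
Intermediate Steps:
$\frac{1}{x{\left(\sqrt{220 - 9} \right)}} = \frac{1}{447}$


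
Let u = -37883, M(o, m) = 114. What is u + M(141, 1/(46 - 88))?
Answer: -37769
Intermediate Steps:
u + M(141, 1/(46 - 88)) = -37883 + 114 = -37769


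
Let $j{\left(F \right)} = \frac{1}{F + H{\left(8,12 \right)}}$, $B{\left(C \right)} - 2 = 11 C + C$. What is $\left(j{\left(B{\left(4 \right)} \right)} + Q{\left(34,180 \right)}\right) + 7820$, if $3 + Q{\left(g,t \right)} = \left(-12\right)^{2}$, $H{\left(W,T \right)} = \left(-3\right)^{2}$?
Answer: $\frac{469700}{59} \approx 7961.0$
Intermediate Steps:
$B{\left(C \right)} = 2 + 12 C$ ($B{\left(C \right)} = 2 + \left(11 C + C\right) = 2 + 12 C$)
$H{\left(W,T \right)} = 9$
$Q{\left(g,t \right)} = 141$ ($Q{\left(g,t \right)} = -3 + \left(-12\right)^{2} = -3 + 144 = 141$)
$j{\left(F \right)} = \frac{1}{9 + F}$ ($j{\left(F \right)} = \frac{1}{F + 9} = \frac{1}{9 + F}$)
$\left(j{\left(B{\left(4 \right)} \right)} + Q{\left(34,180 \right)}\right) + 7820 = \left(\frac{1}{9 + \left(2 + 12 \cdot 4\right)} + 141\right) + 7820 = \left(\frac{1}{9 + \left(2 + 48\right)} + 141\right) + 7820 = \left(\frac{1}{9 + 50} + 141\right) + 7820 = \left(\frac{1}{59} + 141\right) + 7820 = \frac{8320}{59} + 7820 = \frac{469700}{59}$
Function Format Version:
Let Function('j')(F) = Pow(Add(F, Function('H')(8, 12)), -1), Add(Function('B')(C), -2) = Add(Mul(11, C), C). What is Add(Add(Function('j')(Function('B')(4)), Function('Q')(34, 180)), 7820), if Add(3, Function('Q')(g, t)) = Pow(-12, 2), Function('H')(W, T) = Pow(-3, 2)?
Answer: Rational(469700, 59) ≈ 7961.0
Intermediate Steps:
Function('B')(C) = Add(2, Mul(12, C)) (Function('B')(C) = Add(2, Add(Mul(11, C), C)) = Add(2, Mul(12, C)))
Function('H')(W, T) = 9
Function('Q')(g, t) = 141 (Function('Q')(g, t) = Add(-3, Pow(-12, 2)) = Add(-3, 144) = 141)
Function('j')(F) = Pow(Add(9, F), -1) (Function('j')(F) = Pow(Add(F, 9), -1) = Pow(Add(9, F), -1))
Add(Add(Function('j')(Function('B')(4)), Function('Q')(34, 180)), 7820) = Add(Add(Pow(Add(9, Add(2, Mul(12, 4))), -1), 141), 7820) = Add(Add(Pow(Add(9, Add(2, 48)), -1), 141), 7820) = Add(Add(Pow(Add(9, 50), -1), 141), 7820) = Add(Add(Pow(59, -1), 141), 7820) = Add(Add(Rational(1, 59), 141), 7820) = Add(Rational(8320, 59), 7820) = Rational(469700, 59)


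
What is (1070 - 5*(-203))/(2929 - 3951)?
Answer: -2085/1022 ≈ -2.0401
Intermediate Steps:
(1070 - 5*(-203))/(2929 - 3951) = (1070 + 1015)/(-1022) = 2085*(-1/1022) = -2085/1022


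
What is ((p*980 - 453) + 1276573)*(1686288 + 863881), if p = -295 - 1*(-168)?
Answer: 2936927630540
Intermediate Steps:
p = -127 (p = -295 + 168 = -127)
((p*980 - 453) + 1276573)*(1686288 + 863881) = ((-127*980 - 453) + 1276573)*(1686288 + 863881) = ((-124460 - 453) + 1276573)*2550169 = (-124913 + 1276573)*2550169 = 1151660*2550169 = 2936927630540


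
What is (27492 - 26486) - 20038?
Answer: -19032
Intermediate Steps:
(27492 - 26486) - 20038 = 1006 - 20038 = -19032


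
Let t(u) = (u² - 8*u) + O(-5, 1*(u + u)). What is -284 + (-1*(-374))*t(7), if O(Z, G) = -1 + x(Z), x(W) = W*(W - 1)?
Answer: 7944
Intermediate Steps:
x(W) = W*(-1 + W)
O(Z, G) = -1 + Z*(-1 + Z)
t(u) = 29 + u² - 8*u (t(u) = (u² - 8*u) + (-1 - 5*(-1 - 5)) = (u² - 8*u) + (-1 - 5*(-6)) = (u² - 8*u) + (-1 + 30) = (u² - 8*u) + 29 = 29 + u² - 8*u)
-284 + (-1*(-374))*t(7) = -284 + (-1*(-374))*(29 + 7² - 8*7) = -284 + 374*(29 + 49 - 56) = -284 + 374*22 = -284 + 8228 = 7944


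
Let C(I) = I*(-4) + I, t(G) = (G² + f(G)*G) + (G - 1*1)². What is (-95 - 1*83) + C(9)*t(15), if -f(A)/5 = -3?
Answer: -17620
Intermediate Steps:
f(A) = 15 (f(A) = -5*(-3) = 15)
t(G) = G² + (-1 + G)² + 15*G (t(G) = (G² + 15*G) + (G - 1*1)² = (G² + 15*G) + (G - 1)² = (G² + 15*G) + (-1 + G)² = G² + (-1 + G)² + 15*G)
C(I) = -3*I (C(I) = -4*I + I = -3*I)
(-95 - 1*83) + C(9)*t(15) = (-95 - 1*83) + (-3*9)*(1 + 2*15² + 13*15) = (-95 - 83) - 27*(1 + 2*225 + 195) = -178 - 27*(1 + 450 + 195) = -178 - 27*646 = -178 - 17442 = -17620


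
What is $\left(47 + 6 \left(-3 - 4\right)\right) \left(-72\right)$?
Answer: $-360$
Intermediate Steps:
$\left(47 + 6 \left(-3 - 4\right)\right) \left(-72\right) = \left(47 + 6 \left(-7\right)\right) \left(-72\right) = \left(47 - 42\right) \left(-72\right) = 5 \left(-72\right) = -360$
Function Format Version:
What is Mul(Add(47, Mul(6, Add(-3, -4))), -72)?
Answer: -360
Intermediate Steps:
Mul(Add(47, Mul(6, Add(-3, -4))), -72) = Mul(Add(47, Mul(6, -7)), -72) = Mul(Add(47, -42), -72) = Mul(5, -72) = -360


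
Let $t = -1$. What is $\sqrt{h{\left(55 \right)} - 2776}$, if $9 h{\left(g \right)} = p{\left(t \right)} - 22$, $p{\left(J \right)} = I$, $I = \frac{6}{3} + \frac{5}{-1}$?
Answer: $\frac{i \sqrt{25009}}{3} \approx 52.714 i$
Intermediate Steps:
$I = -3$ ($I = 6 \cdot \frac{1}{3} + 5 \left(-1\right) = 2 - 5 = -3$)
$p{\left(J \right)} = -3$
$h{\left(g \right)} = - \frac{25}{9}$ ($h{\left(g \right)} = \frac{-3 - 22}{9} = \frac{1}{9} \left(-25\right) = - \frac{25}{9}$)
$\sqrt{h{\left(55 \right)} - 2776} = \sqrt{- \frac{25}{9} - 2776} = \sqrt{- \frac{25009}{9}} = \frac{i \sqrt{25009}}{3}$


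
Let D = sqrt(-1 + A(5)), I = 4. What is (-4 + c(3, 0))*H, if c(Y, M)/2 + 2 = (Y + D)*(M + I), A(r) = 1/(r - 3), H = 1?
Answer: 16 + 4*I*sqrt(2) ≈ 16.0 + 5.6569*I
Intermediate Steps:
A(r) = 1/(-3 + r)
D = I*sqrt(2)/2 (D = sqrt(-1 + 1/(-3 + 5)) = sqrt(-1 + 1/2) = sqrt(-1/2) = I*sqrt(2)/2 ≈ 0.70711*I)
c(Y, M) = -4 + 2*(4 + M)*(Y + I*sqrt(2)/2) (c(Y, M) = -4 + 2*((Y + I*sqrt(2)/2)*(M + 4)) = -4 + 2*((Y + I*sqrt(2)/2)*(4 + M)) = -4 + 2*((4 + M)*(Y + I*sqrt(2)/2)) = -4 + 2*(4 + M)*(Y + I*sqrt(2)/2))
(-4 + c(3, 0))*H = (-4 + (-4 + 8*3 + 2*0*3 + 4*I*sqrt(2) + I*0*sqrt(2)))*1 = (-4 + (-4 + 24 + 0 + 4*I*sqrt(2) + 0))*1 = (-4 + (20 + 4*I*sqrt(2)))*1 = (16 + 4*I*sqrt(2))*1 = 16 + 4*I*sqrt(2)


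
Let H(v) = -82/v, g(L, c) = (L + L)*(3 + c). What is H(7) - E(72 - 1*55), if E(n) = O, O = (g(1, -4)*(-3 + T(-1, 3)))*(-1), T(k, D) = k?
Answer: -26/7 ≈ -3.7143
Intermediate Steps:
g(L, c) = 2*L*(3 + c) (g(L, c) = (2*L)*(3 + c) = 2*L*(3 + c))
O = -8 (O = ((2*1*(3 - 4))*(-3 - 1))*(-1) = ((2*1*(-1))*(-4))*(-1) = -2*(-4)*(-1) = 8*(-1) = -8)
E(n) = -8
H(7) - E(72 - 1*55) = -82/7 - 1*(-8) = -82*⅐ + 8 = -82/7 + 8 = -26/7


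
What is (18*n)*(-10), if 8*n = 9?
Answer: -405/2 ≈ -202.50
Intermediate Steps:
n = 9/8 (n = (1/8)*9 = 9/8 ≈ 1.1250)
(18*n)*(-10) = (18*(9/8))*(-10) = (81/4)*(-10) = -405/2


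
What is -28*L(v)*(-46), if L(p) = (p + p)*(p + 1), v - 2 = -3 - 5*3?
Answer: 618240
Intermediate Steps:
v = -16 (v = 2 + (-3 - 5*3) = 2 + (-3 - 15) = 2 - 18 = -16)
L(p) = 2*p*(1 + p) (L(p) = (2*p)*(1 + p) = 2*p*(1 + p))
-28*L(v)*(-46) = -56*(-16)*(1 - 16)*(-46) = -56*(-16)*(-15)*(-46) = -28*480*(-46) = -13440*(-46) = 618240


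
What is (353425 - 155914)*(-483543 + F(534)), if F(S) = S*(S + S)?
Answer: 17137831959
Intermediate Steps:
F(S) = 2*S² (F(S) = S*(2*S) = 2*S²)
(353425 - 155914)*(-483543 + F(534)) = (353425 - 155914)*(-483543 + 2*534²) = 197511*(-483543 + 2*285156) = 197511*(-483543 + 570312) = 197511*86769 = 17137831959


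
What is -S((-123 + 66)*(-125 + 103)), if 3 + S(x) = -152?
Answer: 155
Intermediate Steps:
S(x) = -155 (S(x) = -3 - 152 = -155)
-S((-123 + 66)*(-125 + 103)) = -1*(-155) = 155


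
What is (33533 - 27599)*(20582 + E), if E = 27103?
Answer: 282962790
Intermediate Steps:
(33533 - 27599)*(20582 + E) = (33533 - 27599)*(20582 + 27103) = 5934*47685 = 282962790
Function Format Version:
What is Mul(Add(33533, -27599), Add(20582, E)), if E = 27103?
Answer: 282962790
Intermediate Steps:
Mul(Add(33533, -27599), Add(20582, E)) = Mul(Add(33533, -27599), Add(20582, 27103)) = Mul(5934, 47685) = 282962790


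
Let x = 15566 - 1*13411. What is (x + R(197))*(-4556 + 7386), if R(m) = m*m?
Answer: 115928120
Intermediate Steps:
x = 2155 (x = 15566 - 13411 = 2155)
R(m) = m**2
(x + R(197))*(-4556 + 7386) = (2155 + 197**2)*(-4556 + 7386) = (2155 + 38809)*2830 = 40964*2830 = 115928120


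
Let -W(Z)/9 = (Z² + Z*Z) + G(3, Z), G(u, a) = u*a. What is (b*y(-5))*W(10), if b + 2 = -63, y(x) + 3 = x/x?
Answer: -269100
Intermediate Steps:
y(x) = -2 (y(x) = -3 + x/x = -3 + 1 = -2)
G(u, a) = a*u
b = -65 (b = -2 - 63 = -65)
W(Z) = -27*Z - 18*Z² (W(Z) = -9*((Z² + Z*Z) + Z*3) = -9*((Z² + Z²) + 3*Z) = -9*(2*Z² + 3*Z) = -27*Z - 18*Z²)
(b*y(-5))*W(10) = (-65*(-2))*(9*10*(-3 - 2*10)) = 130*(9*10*(-3 - 20)) = 130*(9*10*(-23)) = 130*(-2070) = -269100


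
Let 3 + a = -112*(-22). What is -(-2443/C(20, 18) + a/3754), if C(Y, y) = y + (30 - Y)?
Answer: 650151/7508 ≈ 86.594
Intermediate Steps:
a = 2461 (a = -3 - 112*(-22) = -3 + 2464 = 2461)
C(Y, y) = 30 + y - Y
-(-2443/C(20, 18) + a/3754) = -(-2443/(30 + 18 - 1*20) + 2461/3754) = -(-2443/(30 + 18 - 20) + 2461*(1/3754)) = -(-2443/28 + 2461/3754) = -(-2443*1/28 + 2461/3754) = -(-349/4 + 2461/3754) = -1*(-650151/7508) = 650151/7508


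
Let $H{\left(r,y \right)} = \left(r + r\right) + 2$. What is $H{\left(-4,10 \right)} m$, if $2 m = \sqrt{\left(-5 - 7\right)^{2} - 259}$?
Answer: $- 3 i \sqrt{115} \approx - 32.171 i$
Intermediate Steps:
$H{\left(r,y \right)} = 2 + 2 r$ ($H{\left(r,y \right)} = 2 r + 2 = 2 + 2 r$)
$m = \frac{i \sqrt{115}}{2}$ ($m = \frac{\sqrt{\left(-5 - 7\right)^{2} - 259}}{2} = \frac{\sqrt{\left(-12\right)^{2} - 259}}{2} = \frac{\sqrt{144 - 259}}{2} = \frac{\sqrt{-115}}{2} = \frac{i \sqrt{115}}{2} \approx 5.3619 i$)
$H{\left(-4,10 \right)} m = \left(2 + 2 \left(-4\right)\right) \frac{i \sqrt{115}}{2} = \left(2 - 8\right) \frac{i \sqrt{115}}{2} = - 6 \frac{i \sqrt{115}}{2} = - 3 i \sqrt{115}$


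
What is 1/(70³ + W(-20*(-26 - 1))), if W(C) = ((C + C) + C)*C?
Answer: 1/1217800 ≈ 8.2115e-7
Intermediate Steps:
W(C) = 3*C² (W(C) = (2*C + C)*C = (3*C)*C = 3*C²)
1/(70³ + W(-20*(-26 - 1))) = 1/(70³ + 3*(-20*(-26 - 1))²) = 1/(343000 + 3*(-20*(-27))²) = 1/(343000 + 3*540²) = 1/(343000 + 3*291600) = 1/(343000 + 874800) = 1/1217800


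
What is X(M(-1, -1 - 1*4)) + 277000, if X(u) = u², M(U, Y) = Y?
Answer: 277025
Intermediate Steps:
X(M(-1, -1 - 1*4)) + 277000 = (-1 - 1*4)² + 277000 = (-1 - 4)² + 277000 = (-5)² + 277000 = 25 + 277000 = 277025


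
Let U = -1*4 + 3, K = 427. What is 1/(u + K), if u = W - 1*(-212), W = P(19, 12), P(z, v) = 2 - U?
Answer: 1/642 ≈ 0.0015576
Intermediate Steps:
U = -1 (U = -4 + 3 = -1)
P(z, v) = 3 (P(z, v) = 2 - 1*(-1) = 2 + 1 = 3)
W = 3
u = 215 (u = 3 - 1*(-212) = 3 + 212 = 215)
1/(u + K) = 1/(215 + 427) = 1/642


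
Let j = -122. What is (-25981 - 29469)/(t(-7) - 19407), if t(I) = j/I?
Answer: 388150/135727 ≈ 2.8598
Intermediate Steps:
t(I) = -122/I
(-25981 - 29469)/(t(-7) - 19407) = (-25981 - 29469)/(-122/(-7) - 19407) = -55450/(-122*(-1/7) - 19407) = -55450/(122/7 - 19407) = -55450/(-135727/7) = -55450*(-7/135727) = 388150/135727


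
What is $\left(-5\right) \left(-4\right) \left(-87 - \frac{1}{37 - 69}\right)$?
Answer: $- \frac{13915}{8} \approx -1739.4$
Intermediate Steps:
$\left(-5\right) \left(-4\right) \left(-87 - \frac{1}{37 - 69}\right) = 20 \left(-87 - \frac{1}{-32}\right) = 20 \left(-87 - - \frac{1}{32}\right) = 20 \left(-87 + \frac{1}{32}\right) = 20 \left(- \frac{2783}{32}\right) = - \frac{13915}{8}$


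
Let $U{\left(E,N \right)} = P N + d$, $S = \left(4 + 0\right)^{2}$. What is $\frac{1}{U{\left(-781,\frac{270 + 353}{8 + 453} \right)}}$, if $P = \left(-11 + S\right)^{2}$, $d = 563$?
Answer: $\frac{461}{275118} \approx 0.0016756$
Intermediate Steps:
$S = 16$ ($S = 4^{2} = 16$)
$P = 25$ ($P = \left(-11 + 16\right)^{2} = 5^{2} = 25$)
$U{\left(E,N \right)} = 563 + 25 N$ ($U{\left(E,N \right)} = 25 N + 563 = 563 + 25 N$)
$\frac{1}{U{\left(-781,\frac{270 + 353}{8 + 453} \right)}} = \frac{1}{563 + 25 \frac{270 + 353}{8 + 453}} = \frac{1}{563 + 25 \cdot \frac{623}{461}} = \frac{1}{563 + \frac{15575}{461}} = \frac{1}{\frac{275118}{461}} = \frac{461}{275118}$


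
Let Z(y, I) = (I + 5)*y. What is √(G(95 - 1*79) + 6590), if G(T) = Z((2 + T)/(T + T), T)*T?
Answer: √6779 ≈ 82.335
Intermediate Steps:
Z(y, I) = y*(5 + I) (Z(y, I) = (5 + I)*y = y*(5 + I))
G(T) = (2 + T)*(5 + T)/2 (G(T) = (((2 + T)/(T + T))*(5 + T))*T = (((2 + T)/((2*T)))*(5 + T))*T = (((2 + T)*(1/(2*T)))*(5 + T))*T = (((2 + T)/(2*T))*(5 + T))*T = ((2 + T)*(5 + T)/(2*T))*T = (2 + T)*(5 + T)/2)
√(G(95 - 1*79) + 6590) = √((2 + (95 - 1*79))*(5 + (95 - 1*79))/2 + 6590) = √((2 + (95 - 79))*(5 + (95 - 79))/2 + 6590) = √((2 + 16)*(5 + 16)/2 + 6590) = √((½)*18*21 + 6590) = √(189 + 6590) = √6779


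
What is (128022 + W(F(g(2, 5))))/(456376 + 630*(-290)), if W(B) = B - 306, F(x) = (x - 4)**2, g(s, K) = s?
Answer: 31930/68419 ≈ 0.46668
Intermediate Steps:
F(x) = (-4 + x)**2
W(B) = -306 + B
(128022 + W(F(g(2, 5))))/(456376 + 630*(-290)) = (128022 + (-306 + (-4 + 2)**2))/(456376 + 630*(-290)) = (128022 + (-306 + (-2)**2))/(456376 - 182700) = (128022 + (-306 + 4))/273676 = (128022 - 302)*(1/273676) = 127720*(1/273676) = 31930/68419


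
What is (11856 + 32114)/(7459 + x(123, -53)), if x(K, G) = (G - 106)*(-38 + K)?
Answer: -21985/3028 ≈ -7.2606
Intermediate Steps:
x(K, G) = (-106 + G)*(-38 + K)
(11856 + 32114)/(7459 + x(123, -53)) = (11856 + 32114)/(7459 + (4028 - 106*123 - 38*(-53) - 53*123)) = 43970/(7459 + (4028 - 13038 + 2014 - 6519)) = 43970/(7459 - 13515) = 43970/(-6056) = 43970*(-1/6056) = -21985/3028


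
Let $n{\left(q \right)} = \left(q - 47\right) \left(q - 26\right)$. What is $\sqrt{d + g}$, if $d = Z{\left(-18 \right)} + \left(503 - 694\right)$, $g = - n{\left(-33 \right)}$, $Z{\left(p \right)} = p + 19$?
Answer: $i \sqrt{4910} \approx 70.071 i$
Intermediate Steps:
$Z{\left(p \right)} = 19 + p$
$n{\left(q \right)} = \left(-47 + q\right) \left(-26 + q\right)$
$g = -4720$ ($g = - (1222 + \left(-33\right)^{2} - -2409) = - (1222 + 1089 + 2409) = \left(-1\right) 4720 = -4720$)
$d = -190$ ($d = \left(19 - 18\right) + \left(503 - 694\right) = 1 - 191 = -190$)
$\sqrt{d + g} = \sqrt{-190 - 4720} = \sqrt{-4910} = i \sqrt{4910}$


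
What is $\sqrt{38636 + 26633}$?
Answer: $\sqrt{65269} \approx 255.48$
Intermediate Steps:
$\sqrt{38636 + 26633} = \sqrt{65269}$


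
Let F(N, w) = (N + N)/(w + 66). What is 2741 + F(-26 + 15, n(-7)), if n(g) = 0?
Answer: 8222/3 ≈ 2740.7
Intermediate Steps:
F(N, w) = 2*N/(66 + w) (F(N, w) = (2*N)/(66 + w) = 2*N/(66 + w))
2741 + F(-26 + 15, n(-7)) = 2741 + 2*(-26 + 15)/(66 + 0) = 2741 + 2*(-11)/66 = 2741 + 2*(-11)*(1/66) = 2741 - 1/3 = 8222/3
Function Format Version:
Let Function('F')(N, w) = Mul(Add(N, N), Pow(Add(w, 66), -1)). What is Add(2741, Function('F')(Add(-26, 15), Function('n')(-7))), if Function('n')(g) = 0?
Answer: Rational(8222, 3) ≈ 2740.7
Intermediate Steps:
Function('F')(N, w) = Mul(2, N, Pow(Add(66, w), -1)) (Function('F')(N, w) = Mul(Mul(2, N), Pow(Add(66, w), -1)) = Mul(2, N, Pow(Add(66, w), -1)))
Add(2741, Function('F')(Add(-26, 15), Function('n')(-7))) = Add(2741, Mul(2, Add(-26, 15), Pow(Add(66, 0), -1))) = Add(2741, Mul(2, -11, Pow(66, -1))) = Add(2741, Mul(2, -11, Rational(1, 66))) = Add(2741, Rational(-1, 3)) = Rational(8222, 3)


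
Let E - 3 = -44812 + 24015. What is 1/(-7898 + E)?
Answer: -1/28692 ≈ -3.4853e-5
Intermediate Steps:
E = -20794 (E = 3 + (-44812 + 24015) = 3 - 20797 = -20794)
1/(-7898 + E) = 1/(-7898 - 20794) = 1/(-28692) = -1/28692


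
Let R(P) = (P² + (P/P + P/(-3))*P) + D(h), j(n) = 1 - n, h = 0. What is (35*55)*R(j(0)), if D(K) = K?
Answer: 9625/3 ≈ 3208.3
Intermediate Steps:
R(P) = P² + P*(1 - P/3) (R(P) = (P² + (P/P + P/(-3))*P) + 0 = (P² + (1 + P*(-⅓))*P) + 0 = (P² + (1 - P/3)*P) + 0 = (P² + P*(1 - P/3)) + 0 = P² + P*(1 - P/3))
(35*55)*R(j(0)) = (35*55)*((1 - 1*0)*(3 + 2*(1 - 1*0))/3) = 1925*((1 + 0)*(3 + 2*(1 + 0))/3) = 1925*((⅓)*1*(3 + 2*1)) = 1925*((⅓)*1*(3 + 2)) = 1925*((⅓)*1*5) = 1925*(5/3) = 9625/3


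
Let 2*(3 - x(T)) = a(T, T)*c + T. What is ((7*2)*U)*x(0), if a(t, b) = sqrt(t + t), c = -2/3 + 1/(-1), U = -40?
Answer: -1680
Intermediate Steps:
c = -5/3 (c = -2*1/3 + 1*(-1) = -2/3 - 1 = -5/3 ≈ -1.6667)
a(t, b) = sqrt(2)*sqrt(t) (a(t, b) = sqrt(2*t) = sqrt(2)*sqrt(t))
x(T) = 3 - T/2 + 5*sqrt(2)*sqrt(T)/6 (x(T) = 3 - ((sqrt(2)*sqrt(T))*(-5/3) + T)/2 = 3 - (-5*sqrt(2)*sqrt(T)/3 + T)/2 = 3 - (T - 5*sqrt(2)*sqrt(T)/3)/2 = 3 + (-T/2 + 5*sqrt(2)*sqrt(T)/6) = 3 - T/2 + 5*sqrt(2)*sqrt(T)/6)
((7*2)*U)*x(0) = ((7*2)*(-40))*(3 - 1/2*0 + 5*sqrt(2)*sqrt(0)/6) = (14*(-40))*(3 + 0 + (5/6)*sqrt(2)*0) = -560*(3 + 0 + 0) = -560*3 = -1680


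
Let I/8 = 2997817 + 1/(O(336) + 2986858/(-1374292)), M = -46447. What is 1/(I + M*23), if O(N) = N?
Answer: 229387627/5256246584420053 ≈ 4.3641e-8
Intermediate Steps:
I = 5501297027979240/229387627 (I = 8*(2997817 + 1/(336 + 2986858/(-1374292))) = 8*(2997817 + 1/(336 + 2986858*(-1/1374292))) = 8*(2997817 + 1/(336 - 1493429/687146)) = 8*(2997817 + 1/(229387627/687146)) = 8*(2997817 + 687146/229387627) = 8*(687662128497405/229387627) = 5501297027979240/229387627 ≈ 2.3983e+7)
1/(I + M*23) = 1/(5501297027979240/229387627 - 46447*23) = 1/(5501297027979240/229387627 - 1068281) = 1/(5256246584420053/229387627) = 229387627/5256246584420053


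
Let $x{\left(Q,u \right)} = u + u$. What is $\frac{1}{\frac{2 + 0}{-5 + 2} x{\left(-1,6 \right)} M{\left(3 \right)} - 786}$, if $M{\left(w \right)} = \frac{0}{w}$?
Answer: $- \frac{1}{786} \approx -0.0012723$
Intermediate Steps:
$x{\left(Q,u \right)} = 2 u$
$M{\left(w \right)} = 0$
$\frac{1}{\frac{2 + 0}{-5 + 2} x{\left(-1,6 \right)} M{\left(3 \right)} - 786} = \frac{1}{\frac{2 + 0}{-5 + 2} \cdot 2 \cdot 6 \cdot 0 - 786} = \frac{1}{\frac{2}{-3} \cdot 12 \cdot 0 - 786} = \frac{1}{2 \left(- \frac{1}{3}\right) 12 \cdot 0 - 786} = \frac{1}{\left(- \frac{2}{3}\right) 12 \cdot 0 - 786} = \frac{1}{\left(-8\right) 0 - 786} = \frac{1}{0 - 786} = \frac{1}{-786} = - \frac{1}{786}$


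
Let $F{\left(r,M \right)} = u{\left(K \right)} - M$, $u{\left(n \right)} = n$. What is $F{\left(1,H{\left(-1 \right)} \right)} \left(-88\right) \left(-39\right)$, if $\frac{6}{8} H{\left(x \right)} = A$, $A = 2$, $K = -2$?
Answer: $-16016$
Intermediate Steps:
$H{\left(x \right)} = \frac{8}{3}$ ($H{\left(x \right)} = \frac{4}{3} \cdot 2 = \frac{8}{3}$)
$F{\left(r,M \right)} = -2 - M$
$F{\left(1,H{\left(-1 \right)} \right)} \left(-88\right) \left(-39\right) = \left(-2 - \frac{8}{3}\right) \left(-88\right) \left(-39\right) = \left(- \frac{14}{3}\right) \left(-88\right) \left(-39\right) = \frac{1232}{3} \left(-39\right) = -16016$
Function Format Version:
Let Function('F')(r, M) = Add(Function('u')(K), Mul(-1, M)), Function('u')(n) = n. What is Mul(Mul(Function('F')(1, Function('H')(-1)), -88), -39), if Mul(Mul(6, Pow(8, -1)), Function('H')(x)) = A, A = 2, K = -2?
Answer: -16016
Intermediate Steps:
Function('H')(x) = Rational(8, 3) (Function('H')(x) = Mul(Rational(4, 3), 2) = Rational(8, 3))
Function('F')(r, M) = Add(-2, Mul(-1, M))
Mul(Mul(Function('F')(1, Function('H')(-1)), -88), -39) = Mul(Mul(Add(-2, Mul(-1, Rational(8, 3))), -88), -39) = Mul(Mul(Add(-2, Rational(-8, 3)), -88), -39) = Mul(Mul(Rational(-14, 3), -88), -39) = Mul(Rational(1232, 3), -39) = -16016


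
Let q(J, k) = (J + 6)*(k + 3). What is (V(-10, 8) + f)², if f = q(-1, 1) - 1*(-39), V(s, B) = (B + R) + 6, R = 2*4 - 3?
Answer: 6084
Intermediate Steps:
q(J, k) = (3 + k)*(6 + J) (q(J, k) = (6 + J)*(3 + k) = (3 + k)*(6 + J))
R = 5 (R = 8 - 3 = 5)
V(s, B) = 11 + B (V(s, B) = (B + 5) + 6 = (5 + B) + 6 = 11 + B)
f = 59 (f = (18 + 3*(-1) + 6*1 - 1*1) - 1*(-39) = (18 - 3 + 6 - 1) + 39 = 20 + 39 = 59)
(V(-10, 8) + f)² = ((11 + 8) + 59)² = (19 + 59)² = 78² = 6084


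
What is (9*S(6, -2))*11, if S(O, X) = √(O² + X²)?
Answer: 198*√10 ≈ 626.13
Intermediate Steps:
(9*S(6, -2))*11 = (9*√(6² + (-2)²))*11 = (9*√(36 + 4))*11 = (9*√40)*11 = (9*(2*√10))*11 = (18*√10)*11 = 198*√10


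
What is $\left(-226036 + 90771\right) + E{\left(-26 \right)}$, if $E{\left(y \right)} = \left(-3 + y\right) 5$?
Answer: $-135410$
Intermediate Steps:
$E{\left(y \right)} = -15 + 5 y$
$\left(-226036 + 90771\right) + E{\left(-26 \right)} = \left(-226036 + 90771\right) + \left(-15 + 5 \left(-26\right)\right) = -135265 - 145 = -135410$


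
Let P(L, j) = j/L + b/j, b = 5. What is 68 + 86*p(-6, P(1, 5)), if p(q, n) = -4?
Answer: -276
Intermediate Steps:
P(L, j) = 5/j + j/L (P(L, j) = j/L + 5/j = 5/j + j/L)
68 + 86*p(-6, P(1, 5)) = 68 + 86*(-4) = 68 - 344 = -276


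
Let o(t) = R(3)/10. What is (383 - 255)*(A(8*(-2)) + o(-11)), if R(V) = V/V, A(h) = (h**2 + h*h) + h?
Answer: 317504/5 ≈ 63501.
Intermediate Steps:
A(h) = h + 2*h**2 (A(h) = (h**2 + h**2) + h = 2*h**2 + h = h + 2*h**2)
R(V) = 1
o(t) = 1/10
(383 - 255)*(A(8*(-2)) + o(-11)) = (383 - 255)*((8*(-2))*(1 + 2*(8*(-2))) + 1/10) = 128*(-16*(1 + 2*(-16)) + 1/10) = 128*(-16*(1 - 32) + 1/10) = 128*(-16*(-31) + 1/10) = 128*(496 + 1/10) = 128*(4961/10) = 317504/5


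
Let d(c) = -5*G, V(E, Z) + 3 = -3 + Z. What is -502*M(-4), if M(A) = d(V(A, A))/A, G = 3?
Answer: -3765/2 ≈ -1882.5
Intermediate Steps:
V(E, Z) = -6 + Z (V(E, Z) = -3 + (-3 + Z) = -6 + Z)
d(c) = -15 (d(c) = -5*3 = -15)
M(A) = -15/A
-502*M(-4) = -(-7530)/(-4) = -(-7530)*(-1)/4 = -502*15/4 = -3765/2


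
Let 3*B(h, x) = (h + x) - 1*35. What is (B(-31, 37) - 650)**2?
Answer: 3916441/9 ≈ 4.3516e+5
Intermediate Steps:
B(h, x) = -35/3 + h/3 + x/3 (B(h, x) = ((h + x) - 1*35)/3 = ((h + x) - 35)/3 = (-35 + h + x)/3 = -35/3 + h/3 + x/3)
(B(-31, 37) - 650)**2 = ((-35/3 + (1/3)*(-31) + (1/3)*37) - 650)**2 = ((-35/3 - 31/3 + 37/3) - 650)**2 = (-29/3 - 650)**2 = (-1979/3)**2 = 3916441/9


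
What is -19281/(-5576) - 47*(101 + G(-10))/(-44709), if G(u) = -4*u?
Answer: 299662127/83099128 ≈ 3.6061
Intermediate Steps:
-19281/(-5576) - 47*(101 + G(-10))/(-44709) = -19281/(-5576) - 47*(101 - 4*(-10))/(-44709) = -19281*(-1/5576) - 47*(101 + 40)*(-1/44709) = 19281/5576 - 47*141*(-1/44709) = 19281/5576 - 6627*(-1/44709) = 19281/5576 + 2209/14903 = 299662127/83099128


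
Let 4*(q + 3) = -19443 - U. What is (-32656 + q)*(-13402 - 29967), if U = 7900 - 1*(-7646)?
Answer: 7182990625/4 ≈ 1.7957e+9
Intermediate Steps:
U = 15546 (U = 7900 + 7646 = 15546)
q = -35001/4 (q = -3 + (-19443 - 1*15546)/4 = -3 + (-19443 - 15546)/4 = -3 + (¼)*(-34989) = -3 - 34989/4 = -35001/4 ≈ -8750.3)
(-32656 + q)*(-13402 - 29967) = (-32656 - 35001/4)*(-13402 - 29967) = -165625/4*(-43369) = 7182990625/4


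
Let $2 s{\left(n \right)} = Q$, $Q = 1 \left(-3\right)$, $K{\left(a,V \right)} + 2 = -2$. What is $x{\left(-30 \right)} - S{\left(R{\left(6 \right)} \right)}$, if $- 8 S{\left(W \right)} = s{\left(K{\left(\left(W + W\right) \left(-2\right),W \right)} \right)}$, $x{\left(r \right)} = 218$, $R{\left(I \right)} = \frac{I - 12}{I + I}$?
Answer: $\frac{3485}{16} \approx 217.81$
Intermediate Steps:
$R{\left(I \right)} = \frac{-12 + I}{2 I}$
$K{\left(a,V \right)} = -4$ ($K{\left(a,V \right)} = -2 - 2 = -4$)
$Q = -3$
$s{\left(n \right)} = - \frac{3}{2}$ ($s{\left(n \right)} = \frac{1}{2} \left(-3\right) = - \frac{3}{2}$)
$S{\left(W \right)} = \frac{3}{16}$ ($S{\left(W \right)} = \left(- \frac{1}{8}\right) \left(- \frac{3}{2}\right) = \frac{3}{16}$)
$x{\left(-30 \right)} - S{\left(R{\left(6 \right)} \right)} = 218 - \frac{3}{16} = \frac{3485}{16}$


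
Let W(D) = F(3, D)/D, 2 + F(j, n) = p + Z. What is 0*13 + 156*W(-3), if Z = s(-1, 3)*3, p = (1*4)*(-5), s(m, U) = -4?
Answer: 1768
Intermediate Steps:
p = -20 (p = 4*(-5) = -20)
Z = -12 (Z = -4*3 = -12)
F(j, n) = -34 (F(j, n) = -2 + (-20 - 12) = -2 - 32 = -34)
W(D) = -34/D
0*13 + 156*W(-3) = 0*13 + 156*(-34/(-3)) = 0 + 156*(-34*(-1/3)) = 0 + 156*(34/3) = 0 + 1768 = 1768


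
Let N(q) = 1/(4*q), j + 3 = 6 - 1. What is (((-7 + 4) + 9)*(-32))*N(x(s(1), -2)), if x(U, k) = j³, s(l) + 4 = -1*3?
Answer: -6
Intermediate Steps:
j = 2 (j = -3 + (6 - 1) = -3 + 5 = 2)
s(l) = -7 (s(l) = -4 - 1*3 = -4 - 3 = -7)
x(U, k) = 8 (x(U, k) = 2³ = 8)
N(q) = 1/(4*q)
(((-7 + 4) + 9)*(-32))*N(x(s(1), -2)) = (((-7 + 4) + 9)*(-32))*((¼)/8) = ((-3 + 9)*(-32))*((¼)*(⅛)) = (6*(-32))*(1/32) = -192*1/32 = -6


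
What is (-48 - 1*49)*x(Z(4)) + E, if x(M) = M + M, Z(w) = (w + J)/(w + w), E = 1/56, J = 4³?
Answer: -92343/56 ≈ -1649.0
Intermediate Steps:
J = 64
E = 1/56 ≈ 0.017857
Z(w) = (64 + w)/(2*w) (Z(w) = (w + 64)/(w + w) = (64 + w)/((2*w)) = (64 + w)*(1/(2*w)) = (64 + w)/(2*w))
x(M) = 2*M
(-48 - 1*49)*x(Z(4)) + E = (-48 - 1*49)*(2*((½)*(64 + 4)/4)) + 1/56 = (-48 - 49)*(2*((½)*(¼)*68)) + 1/56 = -194*17/2 + 1/56 = -97*17 + 1/56 = -1649 + 1/56 = -92343/56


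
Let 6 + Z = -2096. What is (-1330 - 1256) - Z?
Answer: -484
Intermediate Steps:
Z = -2102 (Z = -6 - 2096 = -2102)
(-1330 - 1256) - Z = (-1330 - 1256) - 1*(-2102) = -2586 + 2102 = -484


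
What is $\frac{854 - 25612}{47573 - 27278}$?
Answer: $- \frac{24758}{20295} \approx -1.2199$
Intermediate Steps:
$\frac{854 - 25612}{47573 - 27278} = \frac{854 - 25612}{20295} = \left(854 - 25612\right) \frac{1}{20295} = \left(-24758\right) \frac{1}{20295} = - \frac{24758}{20295}$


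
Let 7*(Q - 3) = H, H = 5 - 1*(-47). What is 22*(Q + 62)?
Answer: 11154/7 ≈ 1593.4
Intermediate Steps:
H = 52 (H = 5 + 47 = 52)
Q = 73/7 (Q = 3 + (1/7)*52 = 3 + 52/7 = 73/7 ≈ 10.429)
22*(Q + 62) = 22*(73/7 + 62) = 22*(507/7) = 11154/7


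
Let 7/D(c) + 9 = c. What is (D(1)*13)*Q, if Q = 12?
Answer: -273/2 ≈ -136.50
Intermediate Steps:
D(c) = 7/(-9 + c)
(D(1)*13)*Q = ((7/(-9 + 1))*13)*12 = ((7/(-8))*13)*12 = ((7*(-⅛))*13)*12 = -7/8*13*12 = -91/8*12 = -273/2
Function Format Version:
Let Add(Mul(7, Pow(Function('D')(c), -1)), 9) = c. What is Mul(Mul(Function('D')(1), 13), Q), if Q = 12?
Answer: Rational(-273, 2) ≈ -136.50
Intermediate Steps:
Function('D')(c) = Mul(7, Pow(Add(-9, c), -1))
Mul(Mul(Function('D')(1), 13), Q) = Mul(Mul(Mul(7, Pow(Add(-9, 1), -1)), 13), 12) = Mul(Mul(Mul(7, Pow(-8, -1)), 13), 12) = Mul(Mul(Mul(7, Rational(-1, 8)), 13), 12) = Mul(Mul(Rational(-7, 8), 13), 12) = Mul(Rational(-91, 8), 12) = Rational(-273, 2)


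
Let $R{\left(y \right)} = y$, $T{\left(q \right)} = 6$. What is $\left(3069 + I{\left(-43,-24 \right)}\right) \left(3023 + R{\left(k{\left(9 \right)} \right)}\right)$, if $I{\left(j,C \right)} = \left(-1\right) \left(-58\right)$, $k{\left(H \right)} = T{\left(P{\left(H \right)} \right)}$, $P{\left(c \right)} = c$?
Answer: $9471683$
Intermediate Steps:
$k{\left(H \right)} = 6$
$I{\left(j,C \right)} = 58$
$\left(3069 + I{\left(-43,-24 \right)}\right) \left(3023 + R{\left(k{\left(9 \right)} \right)}\right) = \left(3069 + 58\right) \left(3023 + 6\right) = 3127 \cdot 3029 = 9471683$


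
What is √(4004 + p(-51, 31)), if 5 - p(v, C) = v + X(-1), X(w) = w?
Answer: √4061 ≈ 63.726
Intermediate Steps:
p(v, C) = 6 - v (p(v, C) = 5 - (v - 1) = 5 - (-1 + v) = 5 + (1 - v) = 6 - v)
√(4004 + p(-51, 31)) = √(4004 + (6 - 1*(-51))) = √(4004 + (6 + 51)) = √(4004 + 57) = √4061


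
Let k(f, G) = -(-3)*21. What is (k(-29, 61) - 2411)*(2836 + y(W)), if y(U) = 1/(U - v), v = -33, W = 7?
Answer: -66589867/10 ≈ -6.6590e+6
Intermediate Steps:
k(f, G) = 63 (k(f, G) = -1*(-63) = 63)
y(U) = 1/(33 + U) (y(U) = 1/(U - 1*(-33)) = 1/(U + 33) = 1/(33 + U))
(k(-29, 61) - 2411)*(2836 + y(W)) = (63 - 2411)*(2836 + 1/(33 + 7)) = -2348*(2836 + 1/40) = -2348*113441/40 = -66589867/10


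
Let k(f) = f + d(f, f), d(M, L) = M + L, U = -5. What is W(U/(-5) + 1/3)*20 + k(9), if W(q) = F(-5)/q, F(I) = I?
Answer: -48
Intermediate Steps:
d(M, L) = L + M
k(f) = 3*f (k(f) = f + (f + f) = f + 2*f = 3*f)
W(q) = -5/q
W(U/(-5) + 1/3)*20 + k(9) = -5/(-5/(-5) + 1/3)*20 + 3*9 = -5/(-5*(-⅕) + 1*(⅓))*20 + 27 = -5/(1 + ⅓)*20 + 27 = -5/4/3*20 + 27 = -5*¾*20 + 27 = -15/4*20 + 27 = -75 + 27 = -48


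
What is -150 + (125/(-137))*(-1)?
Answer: -20425/137 ≈ -149.09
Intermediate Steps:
-150 + (125/(-137))*(-1) = -150 + (125*(-1/137))*(-1) = -150 - 125/137*(-1) = -150 + 125/137 = -20425/137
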